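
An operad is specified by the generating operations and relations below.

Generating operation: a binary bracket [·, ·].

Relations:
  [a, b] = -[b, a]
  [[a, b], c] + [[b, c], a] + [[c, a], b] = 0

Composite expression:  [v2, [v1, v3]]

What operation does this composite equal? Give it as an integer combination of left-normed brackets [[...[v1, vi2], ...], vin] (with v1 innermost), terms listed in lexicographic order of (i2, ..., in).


A multilinear Lie element is pinned by v1-initial words (v1 innermost).
Composite bracket: [v2, [v1, v3]]
Expanding via [a, b] = ab - ba: 4 signed words (2^2 = 4).
Words beginning with v1 determine it all:
  v1v3v2 (sign -1) contributes -[[v1, v3], v2]

-[[v1, v3], v2]


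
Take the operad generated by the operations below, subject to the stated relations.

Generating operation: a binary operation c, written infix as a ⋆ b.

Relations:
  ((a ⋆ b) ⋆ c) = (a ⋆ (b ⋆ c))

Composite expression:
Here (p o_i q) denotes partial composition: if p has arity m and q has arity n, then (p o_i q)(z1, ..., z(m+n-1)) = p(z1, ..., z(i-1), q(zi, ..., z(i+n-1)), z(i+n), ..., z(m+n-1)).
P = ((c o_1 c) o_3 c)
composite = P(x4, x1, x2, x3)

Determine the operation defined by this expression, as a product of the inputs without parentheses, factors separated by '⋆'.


Associativity of c dissolves the nesting; only the x-input order survives.
(x4 ⋆ x1) spells out as x4 ⋆ x1
(x2 ⋆ x3) spells out as x2 ⋆ x3
((x4 ⋆ x1) ⋆ (x2 ⋆ x3)) spells out as x4 ⋆ x1 ⋆ x2 ⋆ x3

x4 ⋆ x1 ⋆ x2 ⋆ x3


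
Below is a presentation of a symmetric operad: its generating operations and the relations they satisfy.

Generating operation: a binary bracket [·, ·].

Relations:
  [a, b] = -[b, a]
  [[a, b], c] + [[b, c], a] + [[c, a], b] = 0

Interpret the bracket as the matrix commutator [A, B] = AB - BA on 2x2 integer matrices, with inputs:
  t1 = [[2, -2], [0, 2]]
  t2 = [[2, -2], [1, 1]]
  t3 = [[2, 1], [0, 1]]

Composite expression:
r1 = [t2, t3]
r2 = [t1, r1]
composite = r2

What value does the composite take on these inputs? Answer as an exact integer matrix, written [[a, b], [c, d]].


[t2, t3] = [[-1, 3], [1, 1]]
[t1, [t2, t3]] = [[-2, -4], [0, 2]]

[[-2, -4], [0, 2]]


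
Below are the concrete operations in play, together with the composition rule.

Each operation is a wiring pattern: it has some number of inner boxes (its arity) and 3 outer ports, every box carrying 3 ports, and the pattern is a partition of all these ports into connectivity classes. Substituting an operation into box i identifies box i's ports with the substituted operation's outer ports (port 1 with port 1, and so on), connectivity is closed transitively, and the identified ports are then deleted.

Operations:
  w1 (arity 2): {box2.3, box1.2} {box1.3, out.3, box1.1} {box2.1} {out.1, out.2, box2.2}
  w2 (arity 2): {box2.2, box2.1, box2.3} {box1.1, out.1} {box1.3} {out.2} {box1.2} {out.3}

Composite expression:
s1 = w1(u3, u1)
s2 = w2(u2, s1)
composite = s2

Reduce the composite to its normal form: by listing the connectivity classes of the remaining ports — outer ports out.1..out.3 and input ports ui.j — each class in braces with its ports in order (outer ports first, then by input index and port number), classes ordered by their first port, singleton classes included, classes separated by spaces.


{out.1, u2.1} {out.2} {out.3} {u1.1} {u1.2, u3.1, u3.3} {u1.3, u3.2} {u2.2} {u2.3}


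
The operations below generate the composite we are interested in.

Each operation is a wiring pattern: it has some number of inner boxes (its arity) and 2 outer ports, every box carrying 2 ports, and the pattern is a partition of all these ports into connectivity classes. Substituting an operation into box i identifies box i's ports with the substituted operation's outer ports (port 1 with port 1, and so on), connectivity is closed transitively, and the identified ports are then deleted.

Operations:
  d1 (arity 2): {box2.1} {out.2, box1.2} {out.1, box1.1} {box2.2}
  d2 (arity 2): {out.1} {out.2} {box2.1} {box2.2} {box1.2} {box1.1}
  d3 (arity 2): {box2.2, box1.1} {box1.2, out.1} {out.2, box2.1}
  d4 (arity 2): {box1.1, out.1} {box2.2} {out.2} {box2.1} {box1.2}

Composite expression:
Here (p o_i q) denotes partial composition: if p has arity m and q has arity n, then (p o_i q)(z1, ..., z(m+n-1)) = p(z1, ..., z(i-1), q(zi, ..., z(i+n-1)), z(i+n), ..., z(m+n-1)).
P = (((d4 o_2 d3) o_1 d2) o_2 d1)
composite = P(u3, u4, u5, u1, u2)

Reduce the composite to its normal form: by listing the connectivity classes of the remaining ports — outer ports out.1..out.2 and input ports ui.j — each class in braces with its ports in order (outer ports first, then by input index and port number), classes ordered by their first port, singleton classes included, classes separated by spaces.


{out.1} {out.2} {u1.1, u2.2} {u1.2} {u2.1} {u3.1} {u3.2} {u4.1} {u4.2} {u5.1} {u5.2}


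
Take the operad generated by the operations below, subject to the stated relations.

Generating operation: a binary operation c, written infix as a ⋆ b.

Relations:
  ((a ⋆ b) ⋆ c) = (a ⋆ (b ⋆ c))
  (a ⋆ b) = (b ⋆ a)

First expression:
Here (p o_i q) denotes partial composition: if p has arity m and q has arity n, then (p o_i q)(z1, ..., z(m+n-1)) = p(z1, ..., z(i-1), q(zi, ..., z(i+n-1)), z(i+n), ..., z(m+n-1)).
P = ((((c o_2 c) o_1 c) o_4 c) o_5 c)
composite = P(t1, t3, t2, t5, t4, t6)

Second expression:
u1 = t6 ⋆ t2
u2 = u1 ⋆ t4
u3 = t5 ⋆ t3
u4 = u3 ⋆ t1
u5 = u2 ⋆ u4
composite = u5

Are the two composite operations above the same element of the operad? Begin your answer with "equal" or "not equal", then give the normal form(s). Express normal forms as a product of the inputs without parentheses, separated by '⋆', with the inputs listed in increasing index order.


equal: each reduces to t1 ⋆ t2 ⋆ t3 ⋆ t4 ⋆ t5 ⋆ t6

Reducing the first expression gives t1 ⋆ t2 ⋆ t3 ⋆ t4 ⋆ t5 ⋆ t6
Reducing the second expression gives t1 ⋆ t2 ⋆ t3 ⋆ t4 ⋆ t5 ⋆ t6
One common form — equal.


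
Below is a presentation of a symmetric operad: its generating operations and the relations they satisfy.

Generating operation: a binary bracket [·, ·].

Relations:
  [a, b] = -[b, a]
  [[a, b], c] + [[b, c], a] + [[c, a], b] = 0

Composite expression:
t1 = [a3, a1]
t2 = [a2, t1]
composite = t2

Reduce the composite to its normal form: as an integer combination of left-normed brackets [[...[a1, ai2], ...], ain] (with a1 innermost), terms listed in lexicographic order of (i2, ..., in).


[[a1, a3], a2]


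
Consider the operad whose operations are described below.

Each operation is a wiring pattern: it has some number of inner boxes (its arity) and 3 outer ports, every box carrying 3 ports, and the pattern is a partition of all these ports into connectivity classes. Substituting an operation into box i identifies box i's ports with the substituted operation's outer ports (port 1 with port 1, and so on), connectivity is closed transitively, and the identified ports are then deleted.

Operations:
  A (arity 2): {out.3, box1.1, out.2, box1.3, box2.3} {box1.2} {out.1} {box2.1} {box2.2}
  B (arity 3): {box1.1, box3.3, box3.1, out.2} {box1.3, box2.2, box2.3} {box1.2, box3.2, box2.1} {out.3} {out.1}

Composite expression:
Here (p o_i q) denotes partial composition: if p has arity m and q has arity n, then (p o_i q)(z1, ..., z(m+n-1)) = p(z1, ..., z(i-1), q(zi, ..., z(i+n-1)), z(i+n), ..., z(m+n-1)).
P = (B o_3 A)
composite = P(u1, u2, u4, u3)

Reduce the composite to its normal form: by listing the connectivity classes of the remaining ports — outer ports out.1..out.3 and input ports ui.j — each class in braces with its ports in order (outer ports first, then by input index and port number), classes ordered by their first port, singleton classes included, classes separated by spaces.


{out.1} {out.2, u1.1, u1.2, u2.1, u3.3, u4.1, u4.3} {out.3} {u1.3, u2.2, u2.3} {u3.1} {u3.2} {u4.2}

After gluing at B, chains via deleted ports link the u-ports.
after A, the pattern on (u4, u3) reads {out.1} {out.2, out.3, u3.3, u4.1, u4.3} {u3.1} {u3.2} {u4.2} (out.j = its outer ports)
after B, the pattern on (u1, u2, u4, u3) reads {out.1} {out.2, u1.1, u1.2, u2.1, u3.3, u4.1, u4.3} {out.3} {u1.3, u2.2, u2.3} {u3.1} {u3.2} {u4.2} (out.j = its outer ports)


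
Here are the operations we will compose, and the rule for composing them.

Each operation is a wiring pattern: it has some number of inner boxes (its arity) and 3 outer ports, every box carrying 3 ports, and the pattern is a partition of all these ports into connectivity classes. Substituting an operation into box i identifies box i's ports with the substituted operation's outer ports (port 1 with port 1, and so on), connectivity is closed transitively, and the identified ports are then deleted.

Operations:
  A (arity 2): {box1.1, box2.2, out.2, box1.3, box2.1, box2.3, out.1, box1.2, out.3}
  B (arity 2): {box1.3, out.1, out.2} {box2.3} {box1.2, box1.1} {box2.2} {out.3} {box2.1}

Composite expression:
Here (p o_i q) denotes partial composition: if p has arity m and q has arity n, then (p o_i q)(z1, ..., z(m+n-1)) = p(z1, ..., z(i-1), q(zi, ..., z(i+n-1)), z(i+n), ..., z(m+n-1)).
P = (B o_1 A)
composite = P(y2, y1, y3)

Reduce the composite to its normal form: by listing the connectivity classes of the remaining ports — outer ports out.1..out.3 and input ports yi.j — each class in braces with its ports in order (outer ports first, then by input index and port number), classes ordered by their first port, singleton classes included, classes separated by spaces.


{out.1, out.2, y1.1, y1.2, y1.3, y2.1, y2.2, y2.3} {out.3} {y3.1} {y3.2} {y3.3}

Substituting into B glues patterns; closure does the rest.
composing A on (y2, y1), with out.j its own outer ports: {out.1, out.2, out.3, y1.1, y1.2, y1.3, y2.1, y2.2, y2.3}
composing B on (y2, y1, y3), with out.j its own outer ports: {out.1, out.2, y1.1, y1.2, y1.3, y2.1, y2.2, y2.3} {out.3} {y3.1} {y3.2} {y3.3}


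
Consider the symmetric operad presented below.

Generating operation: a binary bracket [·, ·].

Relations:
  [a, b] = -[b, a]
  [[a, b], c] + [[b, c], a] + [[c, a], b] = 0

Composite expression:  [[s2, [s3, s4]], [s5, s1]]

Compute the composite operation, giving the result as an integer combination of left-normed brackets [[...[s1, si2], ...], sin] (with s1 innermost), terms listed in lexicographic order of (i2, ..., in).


[[[[s1, s5], s2], s3], s4] - [[[[s1, s5], s2], s4], s3] - [[[[s1, s5], s3], s4], s2] + [[[[s1, s5], s4], s3], s2]

A multilinear Lie element is pinned by s1-initial words (s1 innermost).
Composite bracket: [[s2, [s3, s4]], [s5, s1]]
Under [a, b] = ab - ba we get 16 signed associative words (2^4 = 16).
Coefficients come from the s1-initial words:
  s1s5s2s3s4 (sign +1) contributes +[[[[s1, s5], s2], s3], s4]
  s1s5s2s4s3 (sign -1) contributes -[[[[s1, s5], s2], s4], s3]
  s1s5s3s4s2 (sign -1) contributes -[[[[s1, s5], s3], s4], s2]
  s1s5s4s3s2 (sign +1) contributes +[[[[s1, s5], s4], s3], s2]


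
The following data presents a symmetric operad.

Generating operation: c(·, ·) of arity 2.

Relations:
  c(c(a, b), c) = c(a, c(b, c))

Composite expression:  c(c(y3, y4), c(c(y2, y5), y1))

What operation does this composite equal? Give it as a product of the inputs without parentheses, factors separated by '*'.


y3 * y4 * y2 * y5 * y1


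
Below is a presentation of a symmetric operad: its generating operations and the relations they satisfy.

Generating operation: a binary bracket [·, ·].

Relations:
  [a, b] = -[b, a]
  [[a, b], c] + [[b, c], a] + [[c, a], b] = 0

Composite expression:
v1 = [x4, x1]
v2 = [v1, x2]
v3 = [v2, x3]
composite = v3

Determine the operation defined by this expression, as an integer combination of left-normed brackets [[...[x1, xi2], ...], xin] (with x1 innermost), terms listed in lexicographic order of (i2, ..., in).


-[[[x1, x4], x2], x3]

Expand each bracket as ab - ba; the x1-initial words give the coefficients.
Composite bracket: [[[x4, x1], x2], x3]
Each bracket splits as ab - ba, giving 8 signed words (2^3 = 8).
Keep just the words that open with x1:
  the word x1x4x2x3 carries sign -1 and contributes -[[[x1, x4], x2], x3]


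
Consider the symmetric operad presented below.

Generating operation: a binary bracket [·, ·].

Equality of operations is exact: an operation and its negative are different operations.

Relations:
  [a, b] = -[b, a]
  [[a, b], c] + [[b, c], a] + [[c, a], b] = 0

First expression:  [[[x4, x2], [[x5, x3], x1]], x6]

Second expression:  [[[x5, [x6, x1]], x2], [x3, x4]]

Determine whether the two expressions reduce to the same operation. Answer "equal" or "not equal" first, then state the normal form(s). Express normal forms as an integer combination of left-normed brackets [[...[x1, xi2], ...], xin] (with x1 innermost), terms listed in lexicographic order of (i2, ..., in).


not equal — first [[[[[x1, x3], x5], x2], x4], x6] - [[[[[x1, x3], x5], x4], x2], x6] - [[[[[x1, x5], x3], x2], x4], x6] + [[[[[x1, x5], x3], x4], x2], x6], second [[[[[x1, x6], x5], x2], x3], x4] - [[[[[x1, x6], x5], x2], x4], x3]

The first composite normalizes to [[[[[x1, x3], x5], x2], x4], x6] - [[[[[x1, x3], x5], x4], x2], x6] - [[[[[x1, x5], x3], x2], x4], x6] + [[[[[x1, x5], x3], x4], x2], x6]
The second composite normalizes to [[[[[x1, x6], x5], x2], x3], x4] - [[[[[x1, x6], x5], x2], x4], x3]
The forms do not match — not equal.


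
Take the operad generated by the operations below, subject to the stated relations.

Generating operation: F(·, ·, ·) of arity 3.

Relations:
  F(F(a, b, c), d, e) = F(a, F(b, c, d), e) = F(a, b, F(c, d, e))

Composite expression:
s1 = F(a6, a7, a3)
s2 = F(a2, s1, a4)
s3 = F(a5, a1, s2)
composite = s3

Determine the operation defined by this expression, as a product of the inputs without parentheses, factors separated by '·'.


Associativity of F dissolves the nesting; only the a-input order survives.
F(a6, a7, a3) collapses to a6 · a7 · a3
F(a2, F(a6, a7, a3), a4) collapses to a2 · a6 · a7 · a3 · a4
F(a5, a1, F(a2, F(a6, a7, a3), a4)) collapses to a5 · a1 · a2 · a6 · a7 · a3 · a4

a5 · a1 · a2 · a6 · a7 · a3 · a4


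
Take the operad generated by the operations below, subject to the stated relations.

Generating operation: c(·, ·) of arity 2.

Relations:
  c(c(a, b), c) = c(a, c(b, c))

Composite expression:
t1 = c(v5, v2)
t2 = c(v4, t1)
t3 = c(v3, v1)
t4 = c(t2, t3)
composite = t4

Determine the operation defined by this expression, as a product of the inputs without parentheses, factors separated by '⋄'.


v4 ⋄ v5 ⋄ v2 ⋄ v3 ⋄ v1

Under associativity of c, the answer is the v's in reading order.
c(v5, v2) reduces to v5 ⋄ v2
c(v4, c(v5, v2)) reduces to v4 ⋄ v5 ⋄ v2
c(v3, v1) reduces to v3 ⋄ v1
c(c(v4, c(v5, v2)), c(v3, v1)) reduces to v4 ⋄ v5 ⋄ v2 ⋄ v3 ⋄ v1


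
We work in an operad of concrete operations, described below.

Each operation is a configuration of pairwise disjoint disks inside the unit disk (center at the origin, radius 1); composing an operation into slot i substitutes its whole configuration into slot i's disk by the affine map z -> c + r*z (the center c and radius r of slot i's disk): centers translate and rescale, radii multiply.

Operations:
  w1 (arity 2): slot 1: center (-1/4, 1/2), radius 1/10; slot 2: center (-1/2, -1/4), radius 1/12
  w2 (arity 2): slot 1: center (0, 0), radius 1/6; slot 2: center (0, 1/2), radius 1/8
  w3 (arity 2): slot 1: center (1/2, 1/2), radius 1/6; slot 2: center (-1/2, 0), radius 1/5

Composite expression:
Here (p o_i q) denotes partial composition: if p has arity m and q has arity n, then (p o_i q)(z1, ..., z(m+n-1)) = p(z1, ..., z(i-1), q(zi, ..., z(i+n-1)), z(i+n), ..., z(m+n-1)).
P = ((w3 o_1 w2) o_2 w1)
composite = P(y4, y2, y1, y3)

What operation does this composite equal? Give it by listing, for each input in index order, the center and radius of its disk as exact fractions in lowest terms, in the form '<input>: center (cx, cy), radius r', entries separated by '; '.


Affine substitution under w3: radii multiply and y-centers shift.
y4: after 2 affine steps, its disk has center (1/2, 1/2), radius 1/36
y2: after 3 affine steps, its disk has center (95/192, 19/32), radius 1/480
y1: after 3 affine steps, its disk has center (47/96, 37/64), radius 1/576
y3: after 1 affine step, its disk has center (-1/2, 0), radius 1/5

y1: center (47/96, 37/64), radius 1/576; y2: center (95/192, 19/32), radius 1/480; y3: center (-1/2, 0), radius 1/5; y4: center (1/2, 1/2), radius 1/36


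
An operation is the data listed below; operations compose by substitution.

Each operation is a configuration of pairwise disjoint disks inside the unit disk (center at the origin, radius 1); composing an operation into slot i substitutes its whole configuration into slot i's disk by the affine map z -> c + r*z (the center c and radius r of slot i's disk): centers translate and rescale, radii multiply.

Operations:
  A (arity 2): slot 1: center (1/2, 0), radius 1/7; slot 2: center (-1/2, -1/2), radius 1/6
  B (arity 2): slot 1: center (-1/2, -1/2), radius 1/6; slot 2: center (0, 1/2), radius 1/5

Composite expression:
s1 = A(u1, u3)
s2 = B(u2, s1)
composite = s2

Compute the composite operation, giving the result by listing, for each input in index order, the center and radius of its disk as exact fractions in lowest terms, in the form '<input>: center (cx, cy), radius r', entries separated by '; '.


u1: center (1/10, 1/2), radius 1/35; u2: center (-1/2, -1/2), radius 1/6; u3: center (-1/10, 2/5), radius 1/30

Each u-disk chains the slot maps above it in B; radii multiply.
u2 passes through 1 substitution, ending at center (-1/2, -1/2), radius 1/6
u1 passes through 2 substitutions, ending at center (1/10, 1/2), radius 1/35
u3 passes through 2 substitutions, ending at center (-1/10, 2/5), radius 1/30


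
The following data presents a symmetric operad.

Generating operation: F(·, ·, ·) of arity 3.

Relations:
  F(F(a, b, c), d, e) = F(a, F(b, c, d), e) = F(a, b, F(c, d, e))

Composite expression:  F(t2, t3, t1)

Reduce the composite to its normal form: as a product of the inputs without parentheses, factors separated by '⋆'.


t2 ⋆ t3 ⋆ t1


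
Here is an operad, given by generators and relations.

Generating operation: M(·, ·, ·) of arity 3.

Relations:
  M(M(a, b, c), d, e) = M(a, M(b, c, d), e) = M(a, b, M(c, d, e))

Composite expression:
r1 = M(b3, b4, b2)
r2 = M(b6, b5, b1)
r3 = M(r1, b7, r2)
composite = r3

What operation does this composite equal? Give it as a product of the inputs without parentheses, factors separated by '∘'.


b3 ∘ b4 ∘ b2 ∘ b7 ∘ b6 ∘ b5 ∘ b1

Every regrouping of M is equal, so read the b-inputs in written order.
M(b3, b4, b2) spells out as b3 ∘ b4 ∘ b2
M(b6, b5, b1) spells out as b6 ∘ b5 ∘ b1
M(M(b3, b4, b2), b7, M(b6, b5, b1)) spells out as b3 ∘ b4 ∘ b2 ∘ b7 ∘ b6 ∘ b5 ∘ b1


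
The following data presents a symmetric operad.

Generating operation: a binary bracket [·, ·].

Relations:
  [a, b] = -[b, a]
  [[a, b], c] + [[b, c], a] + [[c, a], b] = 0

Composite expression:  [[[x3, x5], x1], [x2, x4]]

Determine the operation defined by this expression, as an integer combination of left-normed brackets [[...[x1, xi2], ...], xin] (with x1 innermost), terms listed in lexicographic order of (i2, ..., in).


Expand each bracket as ab - ba; the x1-initial words give the coefficients.
Composite bracket: [[[x3, x5], x1], [x2, x4]]
Applying ab - ba throughout gives 16 signed words (2^4 = 16).
Coefficients come from the x1-initial words:
  sign of x1x3x5x2x4 is -1, so it contributes -[[[[x1, x3], x5], x2], x4]
  sign of x1x3x5x4x2 is +1, so it contributes +[[[[x1, x3], x5], x4], x2]
  sign of x1x5x3x2x4 is +1, so it contributes +[[[[x1, x5], x3], x2], x4]
  sign of x1x5x3x4x2 is -1, so it contributes -[[[[x1, x5], x3], x4], x2]

-[[[[x1, x3], x5], x2], x4] + [[[[x1, x3], x5], x4], x2] + [[[[x1, x5], x3], x2], x4] - [[[[x1, x5], x3], x4], x2]


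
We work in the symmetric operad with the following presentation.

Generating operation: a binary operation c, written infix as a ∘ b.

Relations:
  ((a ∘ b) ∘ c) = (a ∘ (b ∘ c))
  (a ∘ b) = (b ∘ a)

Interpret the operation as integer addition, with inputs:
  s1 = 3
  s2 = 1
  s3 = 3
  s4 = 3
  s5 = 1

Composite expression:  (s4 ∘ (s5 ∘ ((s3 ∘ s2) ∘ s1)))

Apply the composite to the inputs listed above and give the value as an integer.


(s3 ∘ s2) = 4
((s3 ∘ s2) ∘ s1) = 7
(s5 ∘ ((s3 ∘ s2) ∘ s1)) = 8
(s4 ∘ (s5 ∘ ((s3 ∘ s2) ∘ s1))) = 11

11


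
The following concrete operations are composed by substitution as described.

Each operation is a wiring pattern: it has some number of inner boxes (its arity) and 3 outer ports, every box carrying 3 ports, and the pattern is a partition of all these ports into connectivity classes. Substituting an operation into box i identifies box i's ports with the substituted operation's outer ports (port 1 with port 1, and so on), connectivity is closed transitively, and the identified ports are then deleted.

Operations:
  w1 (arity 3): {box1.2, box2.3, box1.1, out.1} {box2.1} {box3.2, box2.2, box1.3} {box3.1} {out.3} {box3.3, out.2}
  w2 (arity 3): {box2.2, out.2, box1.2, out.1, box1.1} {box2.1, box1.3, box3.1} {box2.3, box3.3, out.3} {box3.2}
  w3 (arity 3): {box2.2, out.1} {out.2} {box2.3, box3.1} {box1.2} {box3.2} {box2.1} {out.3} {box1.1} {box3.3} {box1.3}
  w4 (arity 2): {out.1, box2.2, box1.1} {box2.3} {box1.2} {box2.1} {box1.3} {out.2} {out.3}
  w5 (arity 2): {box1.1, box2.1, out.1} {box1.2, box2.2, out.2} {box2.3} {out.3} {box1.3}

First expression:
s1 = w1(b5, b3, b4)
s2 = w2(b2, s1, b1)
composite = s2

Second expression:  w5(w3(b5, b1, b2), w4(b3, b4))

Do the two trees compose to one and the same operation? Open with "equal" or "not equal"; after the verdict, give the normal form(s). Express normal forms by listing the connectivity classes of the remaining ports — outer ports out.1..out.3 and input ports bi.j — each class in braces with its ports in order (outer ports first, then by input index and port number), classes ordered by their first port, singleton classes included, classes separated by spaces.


not equal; first: {out.1, out.2, b2.1, b2.2, b4.3} {out.3, b1.3} {b1.1, b2.3, b3.3, b5.1, b5.2} {b1.2} {b3.1} {b3.2, b4.2, b5.3} {b4.1}; second: {out.1, b1.2, b3.1, b4.2} {out.2} {out.3} {b1.1} {b1.3, b2.1} {b2.2} {b2.3} {b3.2} {b3.3} {b4.1} {b4.3} {b5.1} {b5.2} {b5.3}

The first expression, normalized: {out.1, out.2, b2.1, b2.2, b4.3} {out.3, b1.3} {b1.1, b2.3, b3.3, b5.1, b5.2} {b1.2} {b3.1} {b3.2, b4.2, b5.3} {b4.1}
The second expression, normalized: {out.1, b1.2, b3.1, b4.2} {out.2} {out.3} {b1.1} {b1.3, b2.1} {b2.2} {b2.3} {b3.2} {b3.3} {b4.1} {b4.3} {b5.1} {b5.2} {b5.3}
No match — not equal.


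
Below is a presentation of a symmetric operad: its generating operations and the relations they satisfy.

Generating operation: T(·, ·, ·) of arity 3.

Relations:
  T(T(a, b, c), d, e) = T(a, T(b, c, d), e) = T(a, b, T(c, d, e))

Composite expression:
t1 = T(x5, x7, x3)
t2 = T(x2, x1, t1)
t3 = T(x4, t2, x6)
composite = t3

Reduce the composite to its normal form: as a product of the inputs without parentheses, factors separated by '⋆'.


The T-tree's shape is irrelevant; the x-reading-order decides.
T(x5, x7, x3) collapses to x5 ⋆ x7 ⋆ x3
T(x2, x1, T(x5, x7, x3)) collapses to x2 ⋆ x1 ⋆ x5 ⋆ x7 ⋆ x3
T(x4, T(x2, x1, T(x5, x7, x3)), x6) collapses to x4 ⋆ x2 ⋆ x1 ⋆ x5 ⋆ x7 ⋆ x3 ⋆ x6

x4 ⋆ x2 ⋆ x1 ⋆ x5 ⋆ x7 ⋆ x3 ⋆ x6


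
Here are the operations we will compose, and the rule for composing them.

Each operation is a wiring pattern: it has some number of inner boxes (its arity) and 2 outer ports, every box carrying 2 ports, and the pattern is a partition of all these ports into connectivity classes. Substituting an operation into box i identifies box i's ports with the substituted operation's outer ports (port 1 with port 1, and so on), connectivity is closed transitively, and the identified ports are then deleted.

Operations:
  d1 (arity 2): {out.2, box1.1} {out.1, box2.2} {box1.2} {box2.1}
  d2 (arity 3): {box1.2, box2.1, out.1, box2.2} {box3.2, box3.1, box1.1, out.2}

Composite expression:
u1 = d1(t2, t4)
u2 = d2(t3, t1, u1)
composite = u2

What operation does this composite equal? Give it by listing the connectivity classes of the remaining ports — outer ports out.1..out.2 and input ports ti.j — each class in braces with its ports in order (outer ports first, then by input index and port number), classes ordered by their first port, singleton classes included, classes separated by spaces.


{out.1, t1.1, t1.2, t3.2} {out.2, t2.1, t3.1, t4.2} {t2.2} {t4.1}

Two ports join when wires chain via d2-identified ports.
stage d1: inputs (t2, t4), connectivity {out.1, t4.2} {out.2, t2.1} {t2.2} {t4.1}, out.j its boundary
stage d2: inputs (t3, t1, t2, t4), connectivity {out.1, t1.1, t1.2, t3.2} {out.2, t2.1, t3.1, t4.2} {t2.2} {t4.1}, out.j its boundary


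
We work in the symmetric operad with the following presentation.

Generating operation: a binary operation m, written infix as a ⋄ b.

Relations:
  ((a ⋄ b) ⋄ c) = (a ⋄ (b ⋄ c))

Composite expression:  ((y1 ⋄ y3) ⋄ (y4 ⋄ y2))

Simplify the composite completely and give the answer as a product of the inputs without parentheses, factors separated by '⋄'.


y1 ⋄ y3 ⋄ y4 ⋄ y2

The m-tree's shape is irrelevant; the y-reading-order decides.
(y1 ⋄ y3) flattens to y1 ⋄ y3
(y4 ⋄ y2) flattens to y4 ⋄ y2
((y1 ⋄ y3) ⋄ (y4 ⋄ y2)) flattens to y1 ⋄ y3 ⋄ y4 ⋄ y2


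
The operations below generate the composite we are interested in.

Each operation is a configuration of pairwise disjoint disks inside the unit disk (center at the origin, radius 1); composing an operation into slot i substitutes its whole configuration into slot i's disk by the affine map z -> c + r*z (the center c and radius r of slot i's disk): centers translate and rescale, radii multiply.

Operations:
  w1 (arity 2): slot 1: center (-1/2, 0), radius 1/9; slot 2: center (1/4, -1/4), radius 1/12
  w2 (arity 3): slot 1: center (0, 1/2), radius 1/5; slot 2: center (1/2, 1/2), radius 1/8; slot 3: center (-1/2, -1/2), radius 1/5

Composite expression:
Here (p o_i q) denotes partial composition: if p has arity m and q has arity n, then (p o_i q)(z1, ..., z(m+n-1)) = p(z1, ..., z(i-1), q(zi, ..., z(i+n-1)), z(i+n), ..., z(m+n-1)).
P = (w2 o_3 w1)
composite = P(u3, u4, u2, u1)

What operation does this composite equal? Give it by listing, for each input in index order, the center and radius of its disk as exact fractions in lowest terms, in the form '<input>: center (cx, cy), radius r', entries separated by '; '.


u1: center (-9/20, -11/20), radius 1/60; u2: center (-3/5, -1/2), radius 1/45; u3: center (0, 1/2), radius 1/5; u4: center (1/2, 1/2), radius 1/8

Below w2, radii multiply path by path; the u-disk centers shift.
input u3: composing its 1 substitution step yields center (0, 1/2), radius 1/5
input u4: composing its 1 substitution step yields center (1/2, 1/2), radius 1/8
input u2: composing its 2 substitution steps yields center (-3/5, -1/2), radius 1/45
input u1: composing its 2 substitution steps yields center (-9/20, -11/20), radius 1/60


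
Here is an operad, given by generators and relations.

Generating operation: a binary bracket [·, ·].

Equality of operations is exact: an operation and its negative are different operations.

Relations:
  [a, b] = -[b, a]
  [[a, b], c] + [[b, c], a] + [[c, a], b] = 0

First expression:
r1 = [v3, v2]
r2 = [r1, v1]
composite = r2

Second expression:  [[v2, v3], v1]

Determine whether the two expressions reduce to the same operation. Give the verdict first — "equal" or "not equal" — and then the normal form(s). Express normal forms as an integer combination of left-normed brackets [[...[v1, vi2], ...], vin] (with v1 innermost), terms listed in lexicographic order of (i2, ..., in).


Normal form of the first expression: [[v1, v2], v3] - [[v1, v3], v2]
Normal form of the second expression: -[[v1, v2], v3] + [[v1, v3], v2]
Distinct normal forms: not equal.

not equal: they reduce to [[v1, v2], v3] - [[v1, v3], v2] and -[[v1, v2], v3] + [[v1, v3], v2]


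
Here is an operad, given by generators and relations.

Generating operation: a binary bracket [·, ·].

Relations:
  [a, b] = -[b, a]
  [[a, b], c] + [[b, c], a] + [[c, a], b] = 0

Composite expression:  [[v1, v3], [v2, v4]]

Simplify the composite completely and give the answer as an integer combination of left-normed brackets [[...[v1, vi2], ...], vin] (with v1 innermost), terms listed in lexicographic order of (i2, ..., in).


[[[v1, v3], v2], v4] - [[[v1, v3], v4], v2]

Expand each bracket as ab - ba; the v1-initial words give the coefficients.
Composite bracket: [[v1, v3], [v2, v4]]
Under [a, b] = ab - ba we get 8 signed associative words (2^3 = 8).
The v1-initial words carry the normal form:
  from v1v3v2v4, sign +1: term +[[[v1, v3], v2], v4]
  from v1v3v4v2, sign -1: term -[[[v1, v3], v4], v2]


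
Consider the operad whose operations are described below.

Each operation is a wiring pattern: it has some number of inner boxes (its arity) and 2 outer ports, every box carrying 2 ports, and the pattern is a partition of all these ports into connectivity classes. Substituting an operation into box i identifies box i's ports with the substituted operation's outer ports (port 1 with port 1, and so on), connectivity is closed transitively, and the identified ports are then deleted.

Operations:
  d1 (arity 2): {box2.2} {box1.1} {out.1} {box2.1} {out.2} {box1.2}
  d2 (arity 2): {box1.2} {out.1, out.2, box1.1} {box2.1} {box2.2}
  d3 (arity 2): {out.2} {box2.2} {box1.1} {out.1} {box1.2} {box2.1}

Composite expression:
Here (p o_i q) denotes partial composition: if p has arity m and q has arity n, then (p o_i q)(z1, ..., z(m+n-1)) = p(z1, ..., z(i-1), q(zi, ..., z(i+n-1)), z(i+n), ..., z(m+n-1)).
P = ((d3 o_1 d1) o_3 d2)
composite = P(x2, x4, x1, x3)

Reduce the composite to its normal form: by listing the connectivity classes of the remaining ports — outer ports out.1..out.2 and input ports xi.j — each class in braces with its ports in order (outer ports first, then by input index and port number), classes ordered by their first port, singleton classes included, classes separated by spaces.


{out.1} {out.2} {x1.1} {x1.2} {x2.1} {x2.2} {x3.1} {x3.2} {x4.1} {x4.2}

Substituting into d3 glues patterns; closure does the rest.
stage d1: inputs (x2, x4), connectivity {out.1} {out.2} {x2.1} {x2.2} {x4.1} {x4.2}, out.j its boundary
stage d2: inputs (x1, x3), connectivity {out.1, out.2, x1.1} {x1.2} {x3.1} {x3.2}, out.j its boundary
stage d3: inputs (x2, x4, x1, x3), connectivity {out.1} {out.2} {x1.1} {x1.2} {x2.1} {x2.2} {x3.1} {x3.2} {x4.1} {x4.2}, out.j its boundary


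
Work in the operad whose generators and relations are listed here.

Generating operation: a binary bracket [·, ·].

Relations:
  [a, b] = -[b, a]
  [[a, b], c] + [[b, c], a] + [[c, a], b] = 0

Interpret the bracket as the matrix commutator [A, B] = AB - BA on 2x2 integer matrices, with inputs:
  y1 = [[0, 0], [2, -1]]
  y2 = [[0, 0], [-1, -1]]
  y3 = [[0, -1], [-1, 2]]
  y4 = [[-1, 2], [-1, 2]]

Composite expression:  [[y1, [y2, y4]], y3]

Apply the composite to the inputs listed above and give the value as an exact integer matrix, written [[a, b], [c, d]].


[[2, 12], [-16, -2]]

[y2, y4] = [[2, 2], [4, -2]]
[y1, [y2, y4]] = [[-4, 2], [4, 4]]
[[y1, [y2, y4]], y3] = [[2, 12], [-16, -2]]


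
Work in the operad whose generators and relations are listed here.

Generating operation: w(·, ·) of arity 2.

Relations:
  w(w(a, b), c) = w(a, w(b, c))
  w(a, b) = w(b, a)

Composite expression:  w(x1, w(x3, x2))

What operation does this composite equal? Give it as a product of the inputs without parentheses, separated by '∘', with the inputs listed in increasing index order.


x1 ∘ x2 ∘ x3

Any arrangement under w is one operation, so sort the x-inputs.
w(x3, x2) flattens to x3 ∘ x2
w(x1, w(x3, x2)) flattens to x1 ∘ x3 ∘ x2
rearranged into index order: x1 ∘ x2 ∘ x3


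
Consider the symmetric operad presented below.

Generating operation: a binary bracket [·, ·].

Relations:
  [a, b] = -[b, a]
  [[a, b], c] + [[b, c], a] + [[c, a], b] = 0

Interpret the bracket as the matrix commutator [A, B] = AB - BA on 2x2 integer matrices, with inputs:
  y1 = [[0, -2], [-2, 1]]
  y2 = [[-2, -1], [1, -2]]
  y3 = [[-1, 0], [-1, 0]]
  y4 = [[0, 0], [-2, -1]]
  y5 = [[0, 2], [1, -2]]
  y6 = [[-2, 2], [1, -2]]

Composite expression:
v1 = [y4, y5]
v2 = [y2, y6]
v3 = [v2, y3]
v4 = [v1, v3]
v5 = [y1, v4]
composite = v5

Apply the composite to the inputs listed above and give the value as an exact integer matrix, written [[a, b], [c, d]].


[[-96, -48], [96, 96]]

[y4, y5] = [[4, 2], [-5, -4]]
[y2, y6] = [[-3, 0], [0, 3]]
[[y2, y6], y3] = [[0, 0], [-6, 0]]
[[y4, y5], [[y2, y6], y3]] = [[-12, 0], [48, 12]]
[y1, [[y4, y5], [[y2, y6], y3]]] = [[-96, -48], [96, 96]]


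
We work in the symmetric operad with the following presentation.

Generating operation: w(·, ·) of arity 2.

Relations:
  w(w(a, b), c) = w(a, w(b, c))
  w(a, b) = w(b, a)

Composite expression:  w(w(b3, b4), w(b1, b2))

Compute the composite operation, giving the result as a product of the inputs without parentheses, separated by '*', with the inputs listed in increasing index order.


b1 * b2 * b3 * b4


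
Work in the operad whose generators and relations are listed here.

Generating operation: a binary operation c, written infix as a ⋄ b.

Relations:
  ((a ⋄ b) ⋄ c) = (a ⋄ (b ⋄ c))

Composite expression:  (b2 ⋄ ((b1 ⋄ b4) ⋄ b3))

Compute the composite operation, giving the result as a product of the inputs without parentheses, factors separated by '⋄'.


All parenthesizations of c agree; list the b-inputs left to right.
(b1 ⋄ b4) reduces to b1 ⋄ b4
((b1 ⋄ b4) ⋄ b3) reduces to b1 ⋄ b4 ⋄ b3
(b2 ⋄ ((b1 ⋄ b4) ⋄ b3)) reduces to b2 ⋄ b1 ⋄ b4 ⋄ b3

b2 ⋄ b1 ⋄ b4 ⋄ b3


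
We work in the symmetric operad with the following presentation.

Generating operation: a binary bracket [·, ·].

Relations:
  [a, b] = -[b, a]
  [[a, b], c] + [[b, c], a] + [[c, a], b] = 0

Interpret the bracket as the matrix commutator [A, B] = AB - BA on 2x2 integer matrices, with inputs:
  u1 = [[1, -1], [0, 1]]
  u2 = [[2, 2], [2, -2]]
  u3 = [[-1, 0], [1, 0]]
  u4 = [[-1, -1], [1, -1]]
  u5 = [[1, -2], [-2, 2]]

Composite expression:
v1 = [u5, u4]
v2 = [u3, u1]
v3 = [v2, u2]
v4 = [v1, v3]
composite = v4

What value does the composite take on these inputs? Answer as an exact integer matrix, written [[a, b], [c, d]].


[[-4, -4], [-28, 4]]

[u5, u4] = [[-4, 1], [1, 4]]
[u3, u1] = [[1, 1], [0, -1]]
[[u3, u1], u2] = [[2, 0], [-4, -2]]
[[u5, u4], [[u3, u1], u2]] = [[-4, -4], [-28, 4]]


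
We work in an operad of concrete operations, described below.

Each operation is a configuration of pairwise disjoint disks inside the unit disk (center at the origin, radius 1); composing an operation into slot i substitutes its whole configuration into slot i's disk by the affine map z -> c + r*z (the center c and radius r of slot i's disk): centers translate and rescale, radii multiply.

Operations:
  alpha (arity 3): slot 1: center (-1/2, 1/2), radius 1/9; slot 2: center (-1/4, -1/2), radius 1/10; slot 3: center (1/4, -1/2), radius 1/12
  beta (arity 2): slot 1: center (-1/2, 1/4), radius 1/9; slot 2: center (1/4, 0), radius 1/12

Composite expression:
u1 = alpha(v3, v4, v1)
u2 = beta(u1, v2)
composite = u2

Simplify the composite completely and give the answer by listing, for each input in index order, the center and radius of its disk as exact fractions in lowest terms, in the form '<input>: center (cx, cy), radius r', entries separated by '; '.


v1: center (-17/36, 7/36), radius 1/108; v2: center (1/4, 0), radius 1/12; v3: center (-5/9, 11/36), radius 1/81; v4: center (-19/36, 7/36), radius 1/90

Each v-disk chains the slot maps above it in beta; radii multiply.
v3 passes through 2 substitutions, ending at center (-5/9, 11/36), radius 1/81
v4 passes through 2 substitutions, ending at center (-19/36, 7/36), radius 1/90
v1 passes through 2 substitutions, ending at center (-17/36, 7/36), radius 1/108
v2 passes through 1 substitution, ending at center (1/4, 0), radius 1/12


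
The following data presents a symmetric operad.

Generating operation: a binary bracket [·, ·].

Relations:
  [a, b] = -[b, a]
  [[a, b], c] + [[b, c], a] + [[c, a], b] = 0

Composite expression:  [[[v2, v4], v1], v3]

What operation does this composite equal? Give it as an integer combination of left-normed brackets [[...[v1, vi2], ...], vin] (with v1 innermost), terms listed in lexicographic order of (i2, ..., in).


-[[[v1, v2], v4], v3] + [[[v1, v4], v2], v3]


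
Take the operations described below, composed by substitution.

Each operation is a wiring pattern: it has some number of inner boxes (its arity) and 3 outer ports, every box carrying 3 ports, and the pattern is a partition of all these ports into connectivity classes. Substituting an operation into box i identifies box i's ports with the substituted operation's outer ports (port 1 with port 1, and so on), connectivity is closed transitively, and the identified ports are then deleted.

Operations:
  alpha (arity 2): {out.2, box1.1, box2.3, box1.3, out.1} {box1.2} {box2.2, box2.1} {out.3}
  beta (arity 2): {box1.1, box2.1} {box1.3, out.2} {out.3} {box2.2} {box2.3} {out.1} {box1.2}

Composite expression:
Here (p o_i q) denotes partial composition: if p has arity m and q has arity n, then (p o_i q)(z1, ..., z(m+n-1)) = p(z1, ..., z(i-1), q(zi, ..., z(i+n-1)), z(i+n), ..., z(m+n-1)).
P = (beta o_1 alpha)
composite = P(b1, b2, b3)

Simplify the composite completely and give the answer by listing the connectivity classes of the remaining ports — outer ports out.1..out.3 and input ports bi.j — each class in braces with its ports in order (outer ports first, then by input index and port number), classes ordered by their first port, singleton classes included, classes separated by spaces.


{out.1} {out.2} {out.3} {b1.1, b1.3, b2.3, b3.1} {b1.2} {b2.1, b2.2} {b3.2} {b3.3}

Treat the ports identified at beta as solder joints: merge, then drop.
composing alpha on (b1, b2), with out.j its own outer ports: {out.1, out.2, b1.1, b1.3, b2.3} {out.3} {b1.2} {b2.1, b2.2}
composing beta on (b1, b2, b3), with out.j its own outer ports: {out.1} {out.2} {out.3} {b1.1, b1.3, b2.3, b3.1} {b1.2} {b2.1, b2.2} {b3.2} {b3.3}


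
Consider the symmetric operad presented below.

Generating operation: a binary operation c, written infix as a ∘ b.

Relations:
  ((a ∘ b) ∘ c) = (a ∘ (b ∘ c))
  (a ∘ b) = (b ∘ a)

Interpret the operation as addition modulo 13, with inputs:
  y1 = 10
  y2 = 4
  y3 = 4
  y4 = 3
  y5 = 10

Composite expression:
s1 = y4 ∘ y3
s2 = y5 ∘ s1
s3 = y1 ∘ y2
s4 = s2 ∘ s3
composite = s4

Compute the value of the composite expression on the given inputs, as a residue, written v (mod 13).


(y4 ∘ y3) = 7
(y5 ∘ (y4 ∘ y3)) = 4
(y1 ∘ y2) = 1
((y5 ∘ (y4 ∘ y3)) ∘ (y1 ∘ y2)) = 5

5 (mod 13)


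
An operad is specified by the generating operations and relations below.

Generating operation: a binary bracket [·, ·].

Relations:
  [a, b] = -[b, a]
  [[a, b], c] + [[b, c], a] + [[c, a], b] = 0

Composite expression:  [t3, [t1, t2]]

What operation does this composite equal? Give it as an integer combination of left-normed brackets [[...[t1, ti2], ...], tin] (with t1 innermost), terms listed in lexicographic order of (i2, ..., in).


-[[t1, t2], t3]

Expand each bracket as ab - ba; the t1-initial words give the coefficients.
Composite bracket: [t3, [t1, t2]]
Each bracket splits as ab - ba, giving 4 signed words (2^2 = 4).
Coefficients come from the t1-initial words:
  from t1t2t3, sign -1: term -[[t1, t2], t3]


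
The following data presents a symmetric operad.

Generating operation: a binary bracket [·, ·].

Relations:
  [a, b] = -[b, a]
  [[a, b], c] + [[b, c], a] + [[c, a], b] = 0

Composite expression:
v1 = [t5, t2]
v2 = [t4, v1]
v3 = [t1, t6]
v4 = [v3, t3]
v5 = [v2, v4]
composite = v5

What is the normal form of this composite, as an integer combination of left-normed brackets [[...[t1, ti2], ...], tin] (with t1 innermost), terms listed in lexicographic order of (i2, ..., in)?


-[[[[[t1, t6], t3], t2], t5], t4] + [[[[[t1, t6], t3], t4], t2], t5] - [[[[[t1, t6], t3], t4], t5], t2] + [[[[[t1, t6], t3], t5], t2], t4]

A multilinear Lie element is pinned by t1-initial words (t1 innermost).
Composite bracket: [[t4, [t5, t2]], [[t1, t6], t3]]
Under [a, b] = ab - ba we get 32 signed associative words (2^5 = 32).
Words beginning with t1 determine it all:
  t1t6t3t2t5t4 appears with sign -1, giving the term -[[[[[t1, t6], t3], t2], t5], t4]
  t1t6t3t4t2t5 appears with sign +1, giving the term +[[[[[t1, t6], t3], t4], t2], t5]
  t1t6t3t4t5t2 appears with sign -1, giving the term -[[[[[t1, t6], t3], t4], t5], t2]
  t1t6t3t5t2t4 appears with sign +1, giving the term +[[[[[t1, t6], t3], t5], t2], t4]
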